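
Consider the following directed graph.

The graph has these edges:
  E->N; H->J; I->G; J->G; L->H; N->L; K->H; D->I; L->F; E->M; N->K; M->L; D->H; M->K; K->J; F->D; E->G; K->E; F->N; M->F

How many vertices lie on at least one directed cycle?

6

A vertex is on a directed cycle iff it belongs to a strongly connected component of size ≥ 2 (or has a self-loop).
The vertices on cycles are {E, F, K, L, M, N} — 6 in total.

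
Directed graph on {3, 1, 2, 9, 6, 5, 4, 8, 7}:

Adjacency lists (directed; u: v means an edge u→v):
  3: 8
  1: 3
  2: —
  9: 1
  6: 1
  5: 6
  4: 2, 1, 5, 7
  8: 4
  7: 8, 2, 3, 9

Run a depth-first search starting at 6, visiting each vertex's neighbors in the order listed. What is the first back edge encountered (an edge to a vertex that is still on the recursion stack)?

4→1

DFS from 6 (visiting each vertex's neighbors in the order listed); mark gray on enter, black on exit:
6 gray
  1 gray
    3 gray
      8 gray
        4 gray
          2 gray
          2 black
          4→1: 1 is gray → back edge
First back edge: 4 → 1.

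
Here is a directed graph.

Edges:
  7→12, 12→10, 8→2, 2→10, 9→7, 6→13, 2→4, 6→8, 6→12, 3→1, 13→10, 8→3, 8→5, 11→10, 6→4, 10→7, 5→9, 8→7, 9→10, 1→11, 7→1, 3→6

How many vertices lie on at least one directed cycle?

A vertex is on a directed cycle iff it belongs to a strongly connected component of size ≥ 2 (or has a self-loop).
The vertices on cycles are {1, 3, 6, 7, 8, 10, 11, 12} — 8 in total.

8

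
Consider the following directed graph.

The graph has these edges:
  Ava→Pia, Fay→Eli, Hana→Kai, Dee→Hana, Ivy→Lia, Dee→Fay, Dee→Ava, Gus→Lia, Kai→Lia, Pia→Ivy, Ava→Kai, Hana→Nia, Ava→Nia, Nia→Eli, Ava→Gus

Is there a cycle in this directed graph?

DFS with white/gray/black marking, starting from Gus:
Gus gray
  Lia gray
  Lia black
Gus black
Pia gray
  Ivy gray
    Ivy→Lia: Lia black — skip
  Ivy black
Pia black
Kai gray
  Kai→Lia: Lia black — skip
Kai black
Ava gray
  Ava→Kai: Kai black — skip
  Ava→Pia: Pia black — skip
  Nia gray
    Eli gray
    Eli black
  Nia black
  Ava→Gus: Gus black — skip
Ava black
Dee gray
  Fay gray
    Fay→Eli: Eli black — skip
  Fay black
  Hana gray
    Hana→Kai: Kai black — skip
    Hana→Nia: Nia black — skip
  Hana black
  Dee→Ava: Ava black — skip
Dee black
Every edge goes to a white or black vertex — no back edge, so the graph is acyclic.

No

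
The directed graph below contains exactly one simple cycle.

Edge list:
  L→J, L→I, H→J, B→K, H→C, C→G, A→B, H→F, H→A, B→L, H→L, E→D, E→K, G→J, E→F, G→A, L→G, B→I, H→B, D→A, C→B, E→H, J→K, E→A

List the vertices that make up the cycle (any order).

A, B, G, L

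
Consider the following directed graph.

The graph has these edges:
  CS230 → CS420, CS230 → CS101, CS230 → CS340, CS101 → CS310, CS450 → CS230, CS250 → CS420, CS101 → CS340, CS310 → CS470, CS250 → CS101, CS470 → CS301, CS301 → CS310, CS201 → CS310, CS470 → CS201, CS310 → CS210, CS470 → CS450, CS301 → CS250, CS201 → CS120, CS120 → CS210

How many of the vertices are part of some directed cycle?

8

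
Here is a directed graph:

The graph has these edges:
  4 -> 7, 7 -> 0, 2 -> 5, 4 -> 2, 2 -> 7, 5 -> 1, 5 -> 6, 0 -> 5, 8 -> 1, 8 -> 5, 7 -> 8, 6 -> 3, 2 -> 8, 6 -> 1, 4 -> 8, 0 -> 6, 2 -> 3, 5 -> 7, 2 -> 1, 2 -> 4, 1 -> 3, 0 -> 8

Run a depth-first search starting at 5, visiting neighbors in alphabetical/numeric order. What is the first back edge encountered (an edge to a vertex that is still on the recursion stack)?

0->5

DFS from 5 (visiting neighbors in alphabetical/numeric order); mark gray on enter, black on exit:
5 gray
  1 gray
    3 gray
    3 black
  1 black
  6 gray
    6→1: 1 black — skip
    6→3: 3 black — skip
  6 black
  7 gray
    0 gray
      0→5: 5 is gray → back edge
First back edge: 0 → 5.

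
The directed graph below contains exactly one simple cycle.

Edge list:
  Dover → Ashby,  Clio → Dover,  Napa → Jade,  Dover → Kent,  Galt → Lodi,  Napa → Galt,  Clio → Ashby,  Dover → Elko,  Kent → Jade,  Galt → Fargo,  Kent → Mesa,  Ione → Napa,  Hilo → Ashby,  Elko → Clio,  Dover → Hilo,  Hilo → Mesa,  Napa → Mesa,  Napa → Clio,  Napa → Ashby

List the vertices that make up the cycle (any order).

Clio, Elko, Dover

DFS with gray/black marking from Clio:
Clio gray
  Ashby gray
  Ashby black
  Dover gray
    Elko gray
      Elko→Clio: Clio is gray → back edge
Back edge closes the cycle Clio → Dover → Elko → Clio; its vertices are {Clio, Elko, Dover}.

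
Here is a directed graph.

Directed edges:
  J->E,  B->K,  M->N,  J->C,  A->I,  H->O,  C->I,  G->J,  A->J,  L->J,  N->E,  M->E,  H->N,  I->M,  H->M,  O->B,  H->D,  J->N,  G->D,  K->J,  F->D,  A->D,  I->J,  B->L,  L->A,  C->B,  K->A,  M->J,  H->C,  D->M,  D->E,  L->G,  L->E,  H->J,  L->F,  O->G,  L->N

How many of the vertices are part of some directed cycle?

A vertex is on a directed cycle iff it belongs to a strongly connected component of size ≥ 2 (or has a self-loop).
The vertices on cycles are {A, B, C, D, F, G, I, J, K, L, M} — 11 in total.

11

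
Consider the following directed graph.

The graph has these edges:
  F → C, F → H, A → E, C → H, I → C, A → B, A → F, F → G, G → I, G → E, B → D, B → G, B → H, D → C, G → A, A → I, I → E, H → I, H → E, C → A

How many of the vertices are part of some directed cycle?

8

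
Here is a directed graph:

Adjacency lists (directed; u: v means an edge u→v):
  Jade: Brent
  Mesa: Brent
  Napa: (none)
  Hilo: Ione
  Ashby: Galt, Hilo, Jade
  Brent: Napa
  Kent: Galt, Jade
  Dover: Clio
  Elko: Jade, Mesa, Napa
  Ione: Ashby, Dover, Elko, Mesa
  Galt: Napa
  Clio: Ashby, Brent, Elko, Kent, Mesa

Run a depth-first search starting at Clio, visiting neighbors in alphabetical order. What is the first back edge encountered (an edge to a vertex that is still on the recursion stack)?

Ione→Ashby

DFS from Clio (visiting neighbors in alphabetical order); mark gray on enter, black on exit:
Clio gray
  Ashby gray
    Galt gray
      Napa gray
      Napa black
    Galt black
    Hilo gray
      Ione gray
        Ione→Ashby: Ashby is gray → back edge
First back edge: Ione → Ashby.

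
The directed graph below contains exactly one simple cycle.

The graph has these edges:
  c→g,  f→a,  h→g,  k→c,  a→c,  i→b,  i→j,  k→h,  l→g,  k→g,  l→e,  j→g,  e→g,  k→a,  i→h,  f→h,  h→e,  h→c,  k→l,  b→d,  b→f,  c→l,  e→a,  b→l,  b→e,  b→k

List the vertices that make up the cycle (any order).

DFS with gray/black marking from l:
l gray
  g gray
  g black
  e gray
    a gray
      c gray
        c→g: g black — skip
        c→l: l is gray → back edge
Back edge closes the cycle l → e → a → c → l; its vertices are {a, c, e, l}.

a, c, e, l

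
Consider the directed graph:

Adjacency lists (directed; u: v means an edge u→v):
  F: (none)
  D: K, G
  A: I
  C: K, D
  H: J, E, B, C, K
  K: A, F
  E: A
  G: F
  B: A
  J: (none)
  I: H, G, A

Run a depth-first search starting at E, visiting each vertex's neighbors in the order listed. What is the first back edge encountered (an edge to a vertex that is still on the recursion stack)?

H->E

DFS from E (visiting each vertex's neighbors in the order listed); mark gray on enter, black on exit:
E gray
  A gray
    I gray
      H gray
        J gray
        J black
        H→E: E is gray → back edge
First back edge: H → E.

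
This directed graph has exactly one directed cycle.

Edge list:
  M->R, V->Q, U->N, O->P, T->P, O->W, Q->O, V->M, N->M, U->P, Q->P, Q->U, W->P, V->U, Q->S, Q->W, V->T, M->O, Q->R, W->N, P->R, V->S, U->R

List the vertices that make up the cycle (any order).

M, N, O, W

DFS with gray/black marking from O:
O gray
  P gray
    R gray
    R black
  P black
  W gray
    W→P: P black — skip
    N gray
      M gray
        M→O: O is gray → back edge
Back edge closes the cycle O → W → N → M → O; its vertices are {M, N, O, W}.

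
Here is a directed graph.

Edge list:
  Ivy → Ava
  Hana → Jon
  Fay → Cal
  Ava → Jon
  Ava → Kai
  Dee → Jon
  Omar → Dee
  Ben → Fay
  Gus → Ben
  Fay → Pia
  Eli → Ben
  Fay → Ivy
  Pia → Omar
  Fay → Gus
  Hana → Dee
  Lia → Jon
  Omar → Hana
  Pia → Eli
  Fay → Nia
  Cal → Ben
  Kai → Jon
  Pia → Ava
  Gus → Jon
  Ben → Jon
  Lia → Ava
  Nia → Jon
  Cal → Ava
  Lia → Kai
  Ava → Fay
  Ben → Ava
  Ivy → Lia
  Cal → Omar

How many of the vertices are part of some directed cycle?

9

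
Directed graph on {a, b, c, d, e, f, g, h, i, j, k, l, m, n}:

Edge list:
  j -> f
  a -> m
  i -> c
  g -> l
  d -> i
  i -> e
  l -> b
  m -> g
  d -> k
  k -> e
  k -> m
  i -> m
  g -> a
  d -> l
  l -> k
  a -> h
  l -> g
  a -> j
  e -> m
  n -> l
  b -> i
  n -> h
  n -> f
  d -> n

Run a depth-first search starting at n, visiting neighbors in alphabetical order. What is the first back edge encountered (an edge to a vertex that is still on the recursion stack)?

DFS from n (visiting neighbors in alphabetical order); mark gray on enter, black on exit:
n gray
  f gray
  f black
  h gray
  h black
  l gray
    b gray
      i gray
        c gray
        c black
        e gray
          m gray
            g gray
              a gray
                a→h: h black — skip
                j gray
                  j→f: f black — skip
                j black
                a→m: m is gray → back edge
First back edge: a → m.

a->m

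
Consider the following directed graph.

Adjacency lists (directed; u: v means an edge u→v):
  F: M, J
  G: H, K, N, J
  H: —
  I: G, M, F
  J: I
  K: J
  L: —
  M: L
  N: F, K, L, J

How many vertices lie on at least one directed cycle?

A vertex is on a directed cycle iff it belongs to a strongly connected component of size ≥ 2 (or has a self-loop).
The vertices on cycles are {F, G, I, J, K, N} — 6 in total.

6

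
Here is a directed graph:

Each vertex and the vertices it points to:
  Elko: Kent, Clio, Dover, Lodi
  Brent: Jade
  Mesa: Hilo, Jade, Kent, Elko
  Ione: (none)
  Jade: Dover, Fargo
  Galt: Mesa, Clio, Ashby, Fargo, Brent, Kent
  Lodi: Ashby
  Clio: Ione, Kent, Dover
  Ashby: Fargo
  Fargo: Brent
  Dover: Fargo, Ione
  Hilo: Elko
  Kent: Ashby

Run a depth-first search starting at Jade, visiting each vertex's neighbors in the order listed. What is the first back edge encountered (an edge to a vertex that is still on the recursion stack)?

DFS from Jade (visiting each vertex's neighbors in the order listed); mark gray on enter, black on exit:
Jade gray
  Dover gray
    Fargo gray
      Brent gray
        Brent→Jade: Jade is gray → back edge
First back edge: Brent → Jade.

Brent->Jade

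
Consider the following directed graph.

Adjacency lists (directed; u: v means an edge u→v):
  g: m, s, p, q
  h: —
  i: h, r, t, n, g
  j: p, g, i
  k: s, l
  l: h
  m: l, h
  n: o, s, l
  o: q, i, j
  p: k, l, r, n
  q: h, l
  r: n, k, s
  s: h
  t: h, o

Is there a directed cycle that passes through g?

g is on a cycle iff g can reach itself via ≥1 edge.
g → p → n → o → i → g — yes.

Yes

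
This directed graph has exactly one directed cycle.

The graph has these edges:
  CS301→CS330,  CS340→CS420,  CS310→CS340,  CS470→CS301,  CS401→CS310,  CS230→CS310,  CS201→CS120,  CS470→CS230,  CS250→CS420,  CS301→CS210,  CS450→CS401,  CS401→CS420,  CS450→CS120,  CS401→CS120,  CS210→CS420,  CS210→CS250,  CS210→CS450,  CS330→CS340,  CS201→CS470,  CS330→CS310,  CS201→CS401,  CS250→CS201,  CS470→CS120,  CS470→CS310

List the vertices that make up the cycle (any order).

DFS with gray/black marking from CS201:
CS201 gray
  CS120 gray
  CS120 black
  CS470 gray
    CS310 gray
      CS340 gray
        CS420 gray
        CS420 black
      CS340 black
    CS310 black
    CS470→CS120: CS120 black — skip
    CS230 gray
      CS230→CS310: CS310 black — skip
    CS230 black
    CS301 gray
      CS330 gray
        CS330→CS310: CS310 black — skip
        CS330→CS340: CS340 black — skip
      CS330 black
      CS210 gray
        CS250 gray
          CS250→CS201: CS201 is gray → back edge
Back edge closes the cycle CS201 → CS470 → CS301 → CS210 → CS250 → CS201; its vertices are {CS201, CS210, CS250, CS301, CS470}.

CS201, CS210, CS250, CS301, CS470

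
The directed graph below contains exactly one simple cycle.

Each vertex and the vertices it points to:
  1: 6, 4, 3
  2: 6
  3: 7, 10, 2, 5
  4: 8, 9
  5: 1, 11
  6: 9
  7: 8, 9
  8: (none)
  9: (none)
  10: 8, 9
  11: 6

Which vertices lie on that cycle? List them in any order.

1, 3, 5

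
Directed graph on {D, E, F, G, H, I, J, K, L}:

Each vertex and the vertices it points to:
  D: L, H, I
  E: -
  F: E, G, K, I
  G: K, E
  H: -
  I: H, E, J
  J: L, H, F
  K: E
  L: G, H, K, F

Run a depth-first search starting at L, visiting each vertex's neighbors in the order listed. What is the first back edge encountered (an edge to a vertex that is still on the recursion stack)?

DFS from L (visiting each vertex's neighbors in the order listed); mark gray on enter, black on exit:
L gray
  G gray
    K gray
      E gray
      E black
    K black
    G→E: E black — skip
  G black
  H gray
  H black
  L→K: K black — skip
  F gray
    F→E: E black — skip
    F→G: G black — skip
    F→K: K black — skip
    I gray
      I→H: H black — skip
      I→E: E black — skip
      J gray
        J→L: L is gray → back edge
First back edge: J → L.

J->L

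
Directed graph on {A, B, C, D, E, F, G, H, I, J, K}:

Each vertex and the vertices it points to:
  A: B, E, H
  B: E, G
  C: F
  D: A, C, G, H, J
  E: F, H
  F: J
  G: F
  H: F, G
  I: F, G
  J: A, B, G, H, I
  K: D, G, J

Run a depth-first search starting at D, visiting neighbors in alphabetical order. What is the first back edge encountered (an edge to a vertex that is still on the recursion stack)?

J->A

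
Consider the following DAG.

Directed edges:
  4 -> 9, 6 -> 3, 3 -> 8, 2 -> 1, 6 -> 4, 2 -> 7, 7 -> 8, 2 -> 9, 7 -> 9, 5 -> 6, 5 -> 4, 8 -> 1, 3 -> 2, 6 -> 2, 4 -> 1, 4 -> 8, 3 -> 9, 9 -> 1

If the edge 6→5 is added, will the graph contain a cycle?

Adding 6→5 creates a cycle iff 5 can already reach 6.
Path from 5: 5 → 6.
So 5 → … → 6 → 5 is a cycle.

Yes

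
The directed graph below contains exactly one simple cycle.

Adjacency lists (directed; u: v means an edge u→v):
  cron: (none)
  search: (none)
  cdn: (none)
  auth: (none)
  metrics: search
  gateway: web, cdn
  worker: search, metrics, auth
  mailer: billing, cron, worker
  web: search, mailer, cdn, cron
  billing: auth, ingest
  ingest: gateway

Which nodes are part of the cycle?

web, ingest, mailer, billing, gateway

DFS with gray/black marking from gateway:
gateway gray
  web gray
    search gray
    search black
    mailer gray
      billing gray
        auth gray
        auth black
        ingest gray
          ingest→gateway: gateway is gray → back edge
Back edge closes the cycle gateway → web → mailer → billing → ingest → gateway; its vertices are {web, ingest, mailer, billing, gateway}.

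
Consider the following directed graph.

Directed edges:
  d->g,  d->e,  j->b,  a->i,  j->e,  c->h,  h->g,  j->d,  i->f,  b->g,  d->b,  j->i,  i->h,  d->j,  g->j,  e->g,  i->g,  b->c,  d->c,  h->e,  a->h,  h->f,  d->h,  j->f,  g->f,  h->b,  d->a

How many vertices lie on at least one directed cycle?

A vertex is on a directed cycle iff it belongs to a strongly connected component of size ≥ 2 (or has a self-loop).
The vertices on cycles are {a, b, c, d, e, g, h, i, j} — 9 in total.

9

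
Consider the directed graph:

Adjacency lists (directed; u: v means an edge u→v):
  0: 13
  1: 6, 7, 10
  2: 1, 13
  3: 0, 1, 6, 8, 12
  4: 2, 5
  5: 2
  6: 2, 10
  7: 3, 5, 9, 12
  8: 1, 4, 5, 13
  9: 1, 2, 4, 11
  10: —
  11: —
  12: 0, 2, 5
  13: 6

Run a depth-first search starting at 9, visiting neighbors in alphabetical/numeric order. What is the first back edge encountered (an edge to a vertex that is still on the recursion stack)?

DFS from 9 (visiting neighbors in alphabetical/numeric order); mark gray on enter, black on exit:
9 gray
  1 gray
    6 gray
      2 gray
        2→1: 1 is gray → back edge
First back edge: 2 → 1.

2→1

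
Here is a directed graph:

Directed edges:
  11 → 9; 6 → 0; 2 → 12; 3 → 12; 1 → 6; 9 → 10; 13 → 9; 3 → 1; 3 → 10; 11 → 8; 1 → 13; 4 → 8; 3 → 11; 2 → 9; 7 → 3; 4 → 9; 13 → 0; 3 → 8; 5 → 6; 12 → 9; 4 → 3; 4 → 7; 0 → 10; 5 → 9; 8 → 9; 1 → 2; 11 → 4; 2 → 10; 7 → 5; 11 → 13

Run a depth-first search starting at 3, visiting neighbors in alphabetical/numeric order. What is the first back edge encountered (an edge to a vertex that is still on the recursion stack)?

4->3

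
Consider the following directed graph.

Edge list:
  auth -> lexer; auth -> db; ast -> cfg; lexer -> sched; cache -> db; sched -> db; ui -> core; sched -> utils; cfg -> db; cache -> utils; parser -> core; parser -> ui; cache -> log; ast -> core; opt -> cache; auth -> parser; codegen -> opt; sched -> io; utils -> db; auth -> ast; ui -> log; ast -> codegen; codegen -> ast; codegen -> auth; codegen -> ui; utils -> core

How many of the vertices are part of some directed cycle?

A vertex is on a directed cycle iff it belongs to a strongly connected component of size ≥ 2 (or has a self-loop).
The vertices on cycles are {ast, auth, codegen} — 3 in total.

3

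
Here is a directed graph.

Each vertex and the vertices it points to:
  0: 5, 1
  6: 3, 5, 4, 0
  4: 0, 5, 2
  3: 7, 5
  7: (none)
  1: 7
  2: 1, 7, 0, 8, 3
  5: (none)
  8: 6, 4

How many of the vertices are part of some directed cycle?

A vertex is on a directed cycle iff it belongs to a strongly connected component of size ≥ 2 (or has a self-loop).
The vertices on cycles are {2, 4, 6, 8} — 4 in total.

4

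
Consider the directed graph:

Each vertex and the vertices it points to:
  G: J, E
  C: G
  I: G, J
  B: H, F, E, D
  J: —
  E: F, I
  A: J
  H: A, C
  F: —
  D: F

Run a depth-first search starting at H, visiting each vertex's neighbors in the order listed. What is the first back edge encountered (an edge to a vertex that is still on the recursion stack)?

DFS from H (visiting each vertex's neighbors in the order listed); mark gray on enter, black on exit:
H gray
  A gray
    J gray
    J black
  A black
  C gray
    G gray
      G→J: J black — skip
      E gray
        F gray
        F black
        I gray
          I→G: G is gray → back edge
First back edge: I → G.

I->G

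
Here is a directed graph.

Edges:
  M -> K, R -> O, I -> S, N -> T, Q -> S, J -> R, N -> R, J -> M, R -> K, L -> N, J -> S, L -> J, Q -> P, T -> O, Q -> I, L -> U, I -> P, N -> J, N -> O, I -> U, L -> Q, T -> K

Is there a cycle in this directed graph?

DFS with white/gray/black marking, starting from I:
I gray
  S gray
  S black
  U gray
  U black
  P gray
  P black
I black
O gray
O black
Q gray
  Q→P: P black — skip
  Q→I: I black — skip
  Q→S: S black — skip
Q black
K gray
K black
T gray
  T→O: O black — skip
  T→K: K black — skip
T black
M gray
  M→K: K black — skip
M black
J gray
  R gray
    R→K: K black — skip
    R→O: O black — skip
  R black
  J→M: M black — skip
  J→S: S black — skip
J black
N gray
  N→R: R black — skip
  N→T: T black — skip
  N→O: O black — skip
  N→J: J black — skip
N black
L gray
  L→J: J black — skip
  L→N: N black — skip
  L→Q: Q black — skip
  L→U: U black — skip
L black
Every edge goes to a white or black vertex — no back edge, so the graph is acyclic.

No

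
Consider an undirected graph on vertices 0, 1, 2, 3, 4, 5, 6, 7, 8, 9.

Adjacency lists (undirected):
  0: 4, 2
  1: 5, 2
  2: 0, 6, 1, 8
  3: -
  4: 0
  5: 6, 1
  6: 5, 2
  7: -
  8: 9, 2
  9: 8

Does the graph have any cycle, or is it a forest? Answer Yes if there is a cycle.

Yes

DFS, tracking each vertex's parent; an edge to a visited non-parent vertex closes a cycle.
Start from 8:
visit 8 (parent –)
  visit 9 (parent 8)
    9–8: parent, skip
  visit 2 (parent 8)
    visit 0 (parent 2)
      visit 4 (parent 0)
        4–0: parent, skip
      0–2: parent, skip
    visit 6 (parent 2)
      visit 5 (parent 6)
        5–6: parent, skip
        visit 1 (parent 5)
          1–5: parent, skip
          1–2: 2 visited and ≠ parent → cycle
Cycle: 2 – 6 – 5 – 1 – 2.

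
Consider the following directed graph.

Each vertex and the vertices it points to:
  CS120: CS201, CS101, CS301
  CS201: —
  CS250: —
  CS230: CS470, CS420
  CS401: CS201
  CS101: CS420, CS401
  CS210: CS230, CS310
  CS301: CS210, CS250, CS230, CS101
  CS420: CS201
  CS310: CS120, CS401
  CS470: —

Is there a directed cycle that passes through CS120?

Yes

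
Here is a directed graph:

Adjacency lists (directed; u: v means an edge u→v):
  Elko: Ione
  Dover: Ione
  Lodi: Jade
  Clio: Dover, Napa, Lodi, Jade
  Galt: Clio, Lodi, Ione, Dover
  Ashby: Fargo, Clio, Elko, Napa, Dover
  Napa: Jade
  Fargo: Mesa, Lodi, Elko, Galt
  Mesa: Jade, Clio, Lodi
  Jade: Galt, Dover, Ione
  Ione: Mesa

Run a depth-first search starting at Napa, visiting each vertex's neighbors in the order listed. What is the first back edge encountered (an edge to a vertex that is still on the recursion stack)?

DFS from Napa (visiting each vertex's neighbors in the order listed); mark gray on enter, black on exit:
Napa gray
  Jade gray
    Galt gray
      Clio gray
        Dover gray
          Ione gray
            Mesa gray
              Mesa→Jade: Jade is gray → back edge
First back edge: Mesa → Jade.

Mesa->Jade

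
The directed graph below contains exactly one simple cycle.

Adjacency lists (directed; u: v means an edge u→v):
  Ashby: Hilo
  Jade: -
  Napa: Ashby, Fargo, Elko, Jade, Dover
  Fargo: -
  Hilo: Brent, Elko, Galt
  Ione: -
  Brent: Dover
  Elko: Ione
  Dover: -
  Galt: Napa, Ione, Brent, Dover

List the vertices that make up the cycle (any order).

Galt, Hilo, Napa, Ashby

DFS with gray/black marking from Hilo:
Hilo gray
  Brent gray
    Dover gray
    Dover black
  Brent black
  Elko gray
    Ione gray
    Ione black
  Elko black
  Galt gray
    Napa gray
      Ashby gray
        Ashby→Hilo: Hilo is gray → back edge
Back edge closes the cycle Hilo → Galt → Napa → Ashby → Hilo; its vertices are {Galt, Hilo, Napa, Ashby}.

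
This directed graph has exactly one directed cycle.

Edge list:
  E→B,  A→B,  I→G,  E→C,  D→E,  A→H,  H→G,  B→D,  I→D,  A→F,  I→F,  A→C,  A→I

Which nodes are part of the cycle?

B, D, E

DFS with gray/black marking from D:
D gray
  E gray
    C gray
    C black
    B gray
      B→D: D is gray → back edge
Back edge closes the cycle D → E → B → D; its vertices are {B, D, E}.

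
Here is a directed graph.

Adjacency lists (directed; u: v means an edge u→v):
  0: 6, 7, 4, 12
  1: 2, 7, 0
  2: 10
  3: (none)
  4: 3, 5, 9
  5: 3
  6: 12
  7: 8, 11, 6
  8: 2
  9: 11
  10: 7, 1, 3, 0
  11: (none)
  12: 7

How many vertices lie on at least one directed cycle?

8

A vertex is on a directed cycle iff it belongs to a strongly connected component of size ≥ 2 (or has a self-loop).
The vertices on cycles are {0, 1, 2, 6, 7, 8, 10, 12} — 8 in total.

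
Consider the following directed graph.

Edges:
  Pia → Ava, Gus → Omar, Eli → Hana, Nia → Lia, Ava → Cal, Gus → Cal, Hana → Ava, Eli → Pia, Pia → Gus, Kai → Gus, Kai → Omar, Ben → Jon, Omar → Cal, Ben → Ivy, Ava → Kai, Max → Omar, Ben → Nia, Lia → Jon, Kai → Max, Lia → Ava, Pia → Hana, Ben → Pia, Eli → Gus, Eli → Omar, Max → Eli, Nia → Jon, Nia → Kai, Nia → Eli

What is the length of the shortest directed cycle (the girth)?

5

For each vertex v, BFS finds the shortest path from v back to v.
The shortest such closed walk is Kai → Max → Eli → Hana → Ava → Kai, length 5.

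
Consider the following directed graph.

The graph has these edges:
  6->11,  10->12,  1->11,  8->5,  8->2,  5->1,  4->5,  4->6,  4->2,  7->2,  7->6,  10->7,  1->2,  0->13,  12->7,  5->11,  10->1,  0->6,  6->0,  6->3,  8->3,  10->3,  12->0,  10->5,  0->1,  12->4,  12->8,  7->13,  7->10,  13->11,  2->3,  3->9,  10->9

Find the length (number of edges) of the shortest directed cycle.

For each vertex v, BFS finds the shortest path from v back to v.
The shortest such closed walk is 10 → 7 → 10, length 2.

2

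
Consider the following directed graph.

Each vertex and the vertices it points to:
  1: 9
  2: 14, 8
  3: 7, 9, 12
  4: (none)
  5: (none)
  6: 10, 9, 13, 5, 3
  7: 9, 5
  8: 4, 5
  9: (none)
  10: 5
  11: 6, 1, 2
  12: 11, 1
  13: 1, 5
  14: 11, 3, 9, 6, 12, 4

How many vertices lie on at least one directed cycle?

6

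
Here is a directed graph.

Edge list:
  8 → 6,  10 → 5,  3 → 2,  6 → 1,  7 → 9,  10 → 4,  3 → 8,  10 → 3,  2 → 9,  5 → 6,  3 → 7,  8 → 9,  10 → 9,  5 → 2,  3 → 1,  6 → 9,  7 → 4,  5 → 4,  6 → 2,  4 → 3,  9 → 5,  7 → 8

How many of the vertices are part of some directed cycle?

A vertex is on a directed cycle iff it belongs to a strongly connected component of size ≥ 2 (or has a self-loop).
The vertices on cycles are {2, 3, 4, 5, 6, 7, 8, 9} — 8 in total.

8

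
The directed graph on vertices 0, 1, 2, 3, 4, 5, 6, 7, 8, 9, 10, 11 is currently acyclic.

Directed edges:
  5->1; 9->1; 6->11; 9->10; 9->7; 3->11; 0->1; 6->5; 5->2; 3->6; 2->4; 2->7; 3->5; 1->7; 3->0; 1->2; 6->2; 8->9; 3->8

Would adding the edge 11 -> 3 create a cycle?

Adding 11→3 creates a cycle iff 3 can already reach 11.
Path from 3: 3 → 11.
So 3 → … → 11 → 3 is a cycle.

Yes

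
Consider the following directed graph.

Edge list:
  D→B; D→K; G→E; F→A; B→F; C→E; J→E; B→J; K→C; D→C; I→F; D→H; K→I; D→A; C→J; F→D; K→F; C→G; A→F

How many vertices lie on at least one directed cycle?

A vertex is on a directed cycle iff it belongs to a strongly connected component of size ≥ 2 (or has a self-loop).
The vertices on cycles are {A, B, D, F, I, K} — 6 in total.

6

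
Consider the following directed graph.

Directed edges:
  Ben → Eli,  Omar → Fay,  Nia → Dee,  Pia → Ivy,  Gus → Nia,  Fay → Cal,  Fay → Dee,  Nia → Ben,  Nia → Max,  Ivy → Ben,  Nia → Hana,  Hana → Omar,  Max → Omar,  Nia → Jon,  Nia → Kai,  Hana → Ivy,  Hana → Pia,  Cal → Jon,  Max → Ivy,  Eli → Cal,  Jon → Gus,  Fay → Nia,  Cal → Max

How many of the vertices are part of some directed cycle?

12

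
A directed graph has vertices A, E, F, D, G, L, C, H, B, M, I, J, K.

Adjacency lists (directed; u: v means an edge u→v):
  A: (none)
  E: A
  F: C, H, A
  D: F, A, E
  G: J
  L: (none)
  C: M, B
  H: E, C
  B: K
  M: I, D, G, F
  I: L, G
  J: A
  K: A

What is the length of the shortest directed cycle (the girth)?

For each vertex v, BFS finds the shortest path from v back to v.
The shortest such closed walk is C → M → F → C, length 3.

3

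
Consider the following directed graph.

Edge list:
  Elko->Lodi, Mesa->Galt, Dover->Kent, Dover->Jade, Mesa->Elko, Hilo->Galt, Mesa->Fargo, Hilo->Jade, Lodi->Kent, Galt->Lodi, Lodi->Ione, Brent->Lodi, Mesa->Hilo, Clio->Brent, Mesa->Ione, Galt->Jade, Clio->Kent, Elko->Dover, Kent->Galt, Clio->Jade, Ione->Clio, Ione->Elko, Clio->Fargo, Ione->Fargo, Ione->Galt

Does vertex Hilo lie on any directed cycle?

Hilo lies on a cycle iff there is a path from Hilo back to itself.
Exploring from Hilo, it never reaches itself; equivalently, its strongly connected component is a singleton.

No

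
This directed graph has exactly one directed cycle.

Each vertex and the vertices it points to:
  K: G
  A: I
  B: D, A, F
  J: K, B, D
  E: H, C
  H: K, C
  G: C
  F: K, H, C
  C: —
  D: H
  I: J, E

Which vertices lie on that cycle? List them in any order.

DFS with gray/black marking from J:
J gray
  K gray
    G gray
      C gray
      C black
    G black
  K black
  B gray
    D gray
      H gray
        H→K: K black — skip
        H→C: C black — skip
      H black
    D black
    A gray
      I gray
        I→J: J is gray → back edge
Back edge closes the cycle J → B → A → I → J; its vertices are {A, B, I, J}.

A, B, I, J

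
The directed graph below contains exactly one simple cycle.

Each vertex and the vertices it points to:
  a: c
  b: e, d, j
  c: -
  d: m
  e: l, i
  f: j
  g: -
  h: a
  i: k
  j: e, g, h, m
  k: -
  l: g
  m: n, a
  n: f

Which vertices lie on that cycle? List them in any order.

f, j, m, n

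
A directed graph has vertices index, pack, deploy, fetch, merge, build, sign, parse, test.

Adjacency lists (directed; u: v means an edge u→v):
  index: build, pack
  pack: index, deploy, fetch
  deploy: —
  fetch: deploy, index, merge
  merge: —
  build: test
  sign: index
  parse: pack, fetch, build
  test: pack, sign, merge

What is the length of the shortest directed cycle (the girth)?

2

For each vertex v, BFS finds the shortest path from v back to v.
The shortest such closed walk is pack → index → pack, length 2.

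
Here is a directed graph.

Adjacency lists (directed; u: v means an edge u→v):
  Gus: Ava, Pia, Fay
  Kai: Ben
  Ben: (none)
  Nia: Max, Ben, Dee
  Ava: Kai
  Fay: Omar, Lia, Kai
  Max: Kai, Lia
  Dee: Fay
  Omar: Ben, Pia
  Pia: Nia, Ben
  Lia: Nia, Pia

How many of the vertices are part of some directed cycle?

7

A vertex is on a directed cycle iff it belongs to a strongly connected component of size ≥ 2 (or has a self-loop).
The vertices on cycles are {Dee, Fay, Lia, Max, Nia, Pia, Omar} — 7 in total.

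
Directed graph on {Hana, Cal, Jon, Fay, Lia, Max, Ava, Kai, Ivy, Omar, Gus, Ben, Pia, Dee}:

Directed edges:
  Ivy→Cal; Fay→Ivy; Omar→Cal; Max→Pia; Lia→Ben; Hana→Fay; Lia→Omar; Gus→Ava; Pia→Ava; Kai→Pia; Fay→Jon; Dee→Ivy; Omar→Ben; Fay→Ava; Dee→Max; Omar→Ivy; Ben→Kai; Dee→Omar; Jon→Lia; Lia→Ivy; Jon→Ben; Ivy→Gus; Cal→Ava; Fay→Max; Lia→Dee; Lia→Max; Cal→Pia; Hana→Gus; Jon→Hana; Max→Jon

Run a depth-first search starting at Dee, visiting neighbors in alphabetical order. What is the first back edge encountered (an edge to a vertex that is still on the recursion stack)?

DFS from Dee (visiting neighbors in alphabetical order); mark gray on enter, black on exit:
Dee gray
  Ivy gray
    Cal gray
      Ava gray
      Ava black
      Pia gray
        Pia→Ava: Ava black — skip
      Pia black
    Cal black
    Gus gray
      Gus→Ava: Ava black — skip
    Gus black
  Ivy black
  Max gray
    Jon gray
      Ben gray
        Kai gray
          Kai→Pia: Pia black — skip
        Kai black
      Ben black
      Hana gray
        Fay gray
          Fay→Ava: Ava black — skip
          Fay→Ivy: Ivy black — skip
          Fay→Jon: Jon is gray → back edge
First back edge: Fay → Jon.

Fay→Jon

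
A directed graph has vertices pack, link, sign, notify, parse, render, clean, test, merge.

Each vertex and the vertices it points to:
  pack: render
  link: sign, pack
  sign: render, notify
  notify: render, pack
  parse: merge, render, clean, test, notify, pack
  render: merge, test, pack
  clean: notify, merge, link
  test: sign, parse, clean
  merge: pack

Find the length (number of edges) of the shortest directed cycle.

2

For each vertex v, BFS finds the shortest path from v back to v.
The shortest such closed walk is test → parse → test, length 2.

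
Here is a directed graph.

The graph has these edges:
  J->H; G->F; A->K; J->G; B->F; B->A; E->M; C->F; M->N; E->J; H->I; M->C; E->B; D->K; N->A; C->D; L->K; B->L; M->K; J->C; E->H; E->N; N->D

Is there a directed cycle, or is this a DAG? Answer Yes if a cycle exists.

No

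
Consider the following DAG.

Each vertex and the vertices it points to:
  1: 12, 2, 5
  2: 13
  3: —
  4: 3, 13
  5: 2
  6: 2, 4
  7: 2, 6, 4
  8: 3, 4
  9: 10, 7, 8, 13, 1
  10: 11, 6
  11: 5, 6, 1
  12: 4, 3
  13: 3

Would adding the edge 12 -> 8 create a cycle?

No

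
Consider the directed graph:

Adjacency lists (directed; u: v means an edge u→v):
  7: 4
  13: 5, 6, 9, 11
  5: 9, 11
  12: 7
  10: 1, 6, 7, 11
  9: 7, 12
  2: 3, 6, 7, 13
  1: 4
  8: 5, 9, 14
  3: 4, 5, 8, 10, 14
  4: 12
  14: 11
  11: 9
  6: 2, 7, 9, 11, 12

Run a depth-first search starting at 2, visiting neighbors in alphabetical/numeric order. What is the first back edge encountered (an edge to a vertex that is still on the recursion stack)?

DFS from 2 (visiting neighbors in alphabetical/numeric order); mark gray on enter, black on exit:
2 gray
  3 gray
    4 gray
      12 gray
        7 gray
          7→4: 4 is gray → back edge
First back edge: 7 → 4.

7->4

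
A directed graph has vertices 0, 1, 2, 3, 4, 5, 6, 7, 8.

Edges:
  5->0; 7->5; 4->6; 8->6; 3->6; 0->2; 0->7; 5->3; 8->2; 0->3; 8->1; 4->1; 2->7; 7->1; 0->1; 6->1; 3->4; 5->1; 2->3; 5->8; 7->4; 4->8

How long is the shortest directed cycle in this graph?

For each vertex v, BFS finds the shortest path from v back to v.
The shortest such closed walk is 0 → 7 → 5 → 0, length 3.

3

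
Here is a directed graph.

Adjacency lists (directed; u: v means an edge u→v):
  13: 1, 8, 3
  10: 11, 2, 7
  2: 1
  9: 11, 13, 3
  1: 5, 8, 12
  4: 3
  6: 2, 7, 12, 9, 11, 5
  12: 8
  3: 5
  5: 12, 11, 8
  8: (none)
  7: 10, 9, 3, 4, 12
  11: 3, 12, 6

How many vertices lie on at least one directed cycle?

11

A vertex is on a directed cycle iff it belongs to a strongly connected component of size ≥ 2 (or has a self-loop).
The vertices on cycles are {1, 2, 3, 4, 5, 6, 7, 9, 10, 11, 13} — 11 in total.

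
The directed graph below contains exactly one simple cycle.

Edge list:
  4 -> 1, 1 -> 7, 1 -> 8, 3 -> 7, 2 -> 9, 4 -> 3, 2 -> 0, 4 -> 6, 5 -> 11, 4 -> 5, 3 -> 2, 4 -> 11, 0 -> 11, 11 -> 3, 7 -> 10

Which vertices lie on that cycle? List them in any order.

DFS with gray/black marking from 3:
3 gray
  7 gray
    10 gray
    10 black
  7 black
  2 gray
    9 gray
    9 black
    0 gray
      11 gray
        11→3: 3 is gray → back edge
Back edge closes the cycle 3 → 2 → 0 → 11 → 3; its vertices are {0, 2, 3, 11}.

0, 2, 3, 11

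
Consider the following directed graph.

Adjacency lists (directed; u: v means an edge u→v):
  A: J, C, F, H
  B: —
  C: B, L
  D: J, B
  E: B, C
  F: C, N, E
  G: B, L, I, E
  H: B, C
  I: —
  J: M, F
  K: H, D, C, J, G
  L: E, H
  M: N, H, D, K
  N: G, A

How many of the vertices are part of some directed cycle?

A vertex is on a directed cycle iff it belongs to a strongly connected component of size ≥ 2 (or has a self-loop).
The vertices on cycles are {A, C, D, E, F, H, J, K, L, M, N} — 11 in total.

11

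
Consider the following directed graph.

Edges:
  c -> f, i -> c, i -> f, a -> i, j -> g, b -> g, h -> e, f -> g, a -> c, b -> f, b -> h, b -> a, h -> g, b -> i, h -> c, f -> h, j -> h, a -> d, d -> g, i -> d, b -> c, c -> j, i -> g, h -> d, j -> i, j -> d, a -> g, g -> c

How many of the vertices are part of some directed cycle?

7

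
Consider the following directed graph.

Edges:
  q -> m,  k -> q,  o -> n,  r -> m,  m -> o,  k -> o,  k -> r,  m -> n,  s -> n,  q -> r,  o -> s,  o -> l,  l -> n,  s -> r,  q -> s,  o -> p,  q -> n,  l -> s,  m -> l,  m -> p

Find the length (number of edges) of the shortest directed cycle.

4

For each vertex v, BFS finds the shortest path from v back to v.
The shortest such closed walk is o → s → r → m → o, length 4.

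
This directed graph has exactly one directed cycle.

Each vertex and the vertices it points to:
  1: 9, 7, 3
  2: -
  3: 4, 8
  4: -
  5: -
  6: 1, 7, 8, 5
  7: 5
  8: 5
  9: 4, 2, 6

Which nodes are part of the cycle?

1, 6, 9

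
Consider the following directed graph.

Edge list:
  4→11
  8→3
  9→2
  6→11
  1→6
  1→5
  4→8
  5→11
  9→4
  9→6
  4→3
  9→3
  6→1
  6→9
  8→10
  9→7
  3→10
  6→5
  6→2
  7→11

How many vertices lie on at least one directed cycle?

A vertex is on a directed cycle iff it belongs to a strongly connected component of size ≥ 2 (or has a self-loop).
The vertices on cycles are {1, 6, 9} — 3 in total.

3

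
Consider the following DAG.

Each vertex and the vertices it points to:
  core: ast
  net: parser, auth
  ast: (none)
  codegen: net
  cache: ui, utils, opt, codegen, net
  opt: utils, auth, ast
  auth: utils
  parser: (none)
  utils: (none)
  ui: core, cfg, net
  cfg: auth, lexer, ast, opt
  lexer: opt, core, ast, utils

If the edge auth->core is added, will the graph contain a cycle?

No

Adding auth→core creates a cycle iff core can already reach auth.
Explore from core: no path reaches auth. The graph stays acyclic.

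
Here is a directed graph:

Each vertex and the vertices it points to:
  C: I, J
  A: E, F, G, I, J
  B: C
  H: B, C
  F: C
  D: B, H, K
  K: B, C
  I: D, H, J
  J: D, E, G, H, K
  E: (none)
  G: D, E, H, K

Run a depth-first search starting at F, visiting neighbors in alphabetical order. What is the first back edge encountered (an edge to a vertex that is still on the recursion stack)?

B→C

DFS from F (visiting neighbors in alphabetical order); mark gray on enter, black on exit:
F gray
  C gray
    I gray
      D gray
        B gray
          B→C: C is gray → back edge
First back edge: B → C.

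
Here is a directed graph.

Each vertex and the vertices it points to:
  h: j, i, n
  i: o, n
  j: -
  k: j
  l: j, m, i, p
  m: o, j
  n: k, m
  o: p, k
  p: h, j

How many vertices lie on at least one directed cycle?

6

A vertex is on a directed cycle iff it belongs to a strongly connected component of size ≥ 2 (or has a self-loop).
The vertices on cycles are {h, i, m, n, o, p} — 6 in total.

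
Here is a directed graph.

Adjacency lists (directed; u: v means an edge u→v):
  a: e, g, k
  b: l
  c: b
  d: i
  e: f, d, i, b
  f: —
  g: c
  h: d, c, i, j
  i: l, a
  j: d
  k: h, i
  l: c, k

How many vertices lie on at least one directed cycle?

A vertex is on a directed cycle iff it belongs to a strongly connected component of size ≥ 2 (or has a self-loop).
The vertices on cycles are {a, b, c, d, e, g, h, i, j, k, l} — 11 in total.

11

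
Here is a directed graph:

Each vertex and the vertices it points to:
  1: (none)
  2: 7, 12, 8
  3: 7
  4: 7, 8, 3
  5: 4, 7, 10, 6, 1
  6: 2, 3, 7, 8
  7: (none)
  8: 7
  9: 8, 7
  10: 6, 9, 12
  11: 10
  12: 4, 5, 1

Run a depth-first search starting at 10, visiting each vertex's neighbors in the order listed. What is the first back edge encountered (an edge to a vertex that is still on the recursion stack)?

DFS from 10 (visiting each vertex's neighbors in the order listed); mark gray on enter, black on exit:
10 gray
  6 gray
    2 gray
      7 gray
      7 black
      12 gray
        4 gray
          4→7: 7 black — skip
          8 gray
            8→7: 7 black — skip
          8 black
          3 gray
            3→7: 7 black — skip
          3 black
        4 black
        5 gray
          5→4: 4 black — skip
          5→7: 7 black — skip
          5→10: 10 is gray → back edge
First back edge: 5 → 10.

5→10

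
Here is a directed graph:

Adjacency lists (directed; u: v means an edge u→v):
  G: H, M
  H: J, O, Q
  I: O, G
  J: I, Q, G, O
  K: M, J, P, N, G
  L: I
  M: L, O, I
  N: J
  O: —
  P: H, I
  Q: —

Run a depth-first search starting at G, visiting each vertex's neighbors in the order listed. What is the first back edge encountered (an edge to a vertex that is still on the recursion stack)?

I->G

DFS from G (visiting each vertex's neighbors in the order listed); mark gray on enter, black on exit:
G gray
  H gray
    J gray
      I gray
        O gray
        O black
        I→G: G is gray → back edge
First back edge: I → G.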